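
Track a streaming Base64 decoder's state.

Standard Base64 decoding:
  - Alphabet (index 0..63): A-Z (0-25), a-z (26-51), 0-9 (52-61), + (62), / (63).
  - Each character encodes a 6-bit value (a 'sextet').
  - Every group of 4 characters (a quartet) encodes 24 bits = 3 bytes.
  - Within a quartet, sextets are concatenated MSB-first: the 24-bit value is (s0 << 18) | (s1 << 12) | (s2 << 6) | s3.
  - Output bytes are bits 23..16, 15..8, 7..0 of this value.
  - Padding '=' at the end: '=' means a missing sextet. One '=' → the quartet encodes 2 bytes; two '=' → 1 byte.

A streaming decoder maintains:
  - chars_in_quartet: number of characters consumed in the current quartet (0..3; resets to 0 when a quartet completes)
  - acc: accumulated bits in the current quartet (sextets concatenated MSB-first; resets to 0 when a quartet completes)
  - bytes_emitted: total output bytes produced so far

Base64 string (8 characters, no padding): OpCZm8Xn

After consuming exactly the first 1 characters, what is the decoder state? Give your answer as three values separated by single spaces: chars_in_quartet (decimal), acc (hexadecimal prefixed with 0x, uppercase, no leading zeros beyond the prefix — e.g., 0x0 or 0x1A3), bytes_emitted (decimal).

After char 0 ('O'=14): chars_in_quartet=1 acc=0xE bytes_emitted=0

Answer: 1 0xE 0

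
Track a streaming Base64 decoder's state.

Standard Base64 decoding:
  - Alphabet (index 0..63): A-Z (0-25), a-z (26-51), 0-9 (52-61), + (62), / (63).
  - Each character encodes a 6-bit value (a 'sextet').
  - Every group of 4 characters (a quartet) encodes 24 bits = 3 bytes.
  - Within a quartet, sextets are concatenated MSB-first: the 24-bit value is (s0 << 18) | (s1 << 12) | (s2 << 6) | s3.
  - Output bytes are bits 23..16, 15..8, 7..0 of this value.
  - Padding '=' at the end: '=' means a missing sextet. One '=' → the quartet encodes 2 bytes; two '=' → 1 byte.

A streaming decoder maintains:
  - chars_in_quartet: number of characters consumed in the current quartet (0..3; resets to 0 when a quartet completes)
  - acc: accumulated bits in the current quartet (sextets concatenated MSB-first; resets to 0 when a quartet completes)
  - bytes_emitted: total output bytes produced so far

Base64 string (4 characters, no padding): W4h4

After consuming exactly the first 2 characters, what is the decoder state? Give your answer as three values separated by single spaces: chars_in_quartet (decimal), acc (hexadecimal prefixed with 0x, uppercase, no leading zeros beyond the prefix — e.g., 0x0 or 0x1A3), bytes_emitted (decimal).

After char 0 ('W'=22): chars_in_quartet=1 acc=0x16 bytes_emitted=0
After char 1 ('4'=56): chars_in_quartet=2 acc=0x5B8 bytes_emitted=0

Answer: 2 0x5B8 0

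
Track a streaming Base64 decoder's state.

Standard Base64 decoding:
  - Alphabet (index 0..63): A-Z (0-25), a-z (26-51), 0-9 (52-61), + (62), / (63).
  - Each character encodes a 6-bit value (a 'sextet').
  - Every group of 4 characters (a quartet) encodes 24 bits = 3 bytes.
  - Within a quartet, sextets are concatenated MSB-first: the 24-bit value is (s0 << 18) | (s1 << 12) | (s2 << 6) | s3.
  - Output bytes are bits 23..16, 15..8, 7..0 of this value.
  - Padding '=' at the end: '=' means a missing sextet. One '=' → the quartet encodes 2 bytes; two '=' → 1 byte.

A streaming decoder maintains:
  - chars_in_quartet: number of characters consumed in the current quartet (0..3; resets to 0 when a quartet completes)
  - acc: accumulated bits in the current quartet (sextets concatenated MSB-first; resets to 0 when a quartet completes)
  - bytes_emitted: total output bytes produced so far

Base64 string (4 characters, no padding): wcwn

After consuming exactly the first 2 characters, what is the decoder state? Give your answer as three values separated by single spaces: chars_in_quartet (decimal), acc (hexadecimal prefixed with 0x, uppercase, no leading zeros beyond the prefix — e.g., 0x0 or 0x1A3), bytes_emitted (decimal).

Answer: 2 0xC1C 0

Derivation:
After char 0 ('w'=48): chars_in_quartet=1 acc=0x30 bytes_emitted=0
After char 1 ('c'=28): chars_in_quartet=2 acc=0xC1C bytes_emitted=0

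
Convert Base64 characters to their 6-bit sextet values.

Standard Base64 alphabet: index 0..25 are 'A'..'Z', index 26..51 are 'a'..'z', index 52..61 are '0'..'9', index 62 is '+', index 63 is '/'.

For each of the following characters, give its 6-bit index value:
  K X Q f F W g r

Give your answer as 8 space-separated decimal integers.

Answer: 10 23 16 31 5 22 32 43

Derivation:
'K': A..Z range, ord('K') − ord('A') = 10
'X': A..Z range, ord('X') − ord('A') = 23
'Q': A..Z range, ord('Q') − ord('A') = 16
'f': a..z range, 26 + ord('f') − ord('a') = 31
'F': A..Z range, ord('F') − ord('A') = 5
'W': A..Z range, ord('W') − ord('A') = 22
'g': a..z range, 26 + ord('g') − ord('a') = 32
'r': a..z range, 26 + ord('r') − ord('a') = 43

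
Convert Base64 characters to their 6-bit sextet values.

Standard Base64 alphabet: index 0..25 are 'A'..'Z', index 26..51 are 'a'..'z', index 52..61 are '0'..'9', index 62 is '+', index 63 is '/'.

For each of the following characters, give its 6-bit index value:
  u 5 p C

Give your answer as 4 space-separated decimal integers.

Answer: 46 57 41 2

Derivation:
'u': a..z range, 26 + ord('u') − ord('a') = 46
'5': 0..9 range, 52 + ord('5') − ord('0') = 57
'p': a..z range, 26 + ord('p') − ord('a') = 41
'C': A..Z range, ord('C') − ord('A') = 2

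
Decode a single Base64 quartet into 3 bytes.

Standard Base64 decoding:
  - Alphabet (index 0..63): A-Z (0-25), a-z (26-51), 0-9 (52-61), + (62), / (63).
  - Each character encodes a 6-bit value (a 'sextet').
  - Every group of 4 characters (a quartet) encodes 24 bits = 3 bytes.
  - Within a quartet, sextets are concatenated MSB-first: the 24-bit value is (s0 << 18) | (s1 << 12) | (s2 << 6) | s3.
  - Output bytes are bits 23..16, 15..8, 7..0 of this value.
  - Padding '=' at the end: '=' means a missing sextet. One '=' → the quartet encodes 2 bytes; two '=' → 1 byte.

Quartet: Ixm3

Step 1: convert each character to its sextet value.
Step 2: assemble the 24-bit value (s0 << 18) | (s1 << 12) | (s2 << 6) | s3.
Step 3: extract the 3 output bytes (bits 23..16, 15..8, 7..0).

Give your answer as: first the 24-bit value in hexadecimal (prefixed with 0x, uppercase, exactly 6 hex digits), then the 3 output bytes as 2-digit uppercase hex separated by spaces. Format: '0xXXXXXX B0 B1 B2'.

Answer: 0x2319B7 23 19 B7

Derivation:
Sextets: I=8, x=49, m=38, 3=55
24-bit: (8<<18) | (49<<12) | (38<<6) | 55
      = 0x200000 | 0x031000 | 0x000980 | 0x000037
      = 0x2319B7
Bytes: (v>>16)&0xFF=23, (v>>8)&0xFF=19, v&0xFF=B7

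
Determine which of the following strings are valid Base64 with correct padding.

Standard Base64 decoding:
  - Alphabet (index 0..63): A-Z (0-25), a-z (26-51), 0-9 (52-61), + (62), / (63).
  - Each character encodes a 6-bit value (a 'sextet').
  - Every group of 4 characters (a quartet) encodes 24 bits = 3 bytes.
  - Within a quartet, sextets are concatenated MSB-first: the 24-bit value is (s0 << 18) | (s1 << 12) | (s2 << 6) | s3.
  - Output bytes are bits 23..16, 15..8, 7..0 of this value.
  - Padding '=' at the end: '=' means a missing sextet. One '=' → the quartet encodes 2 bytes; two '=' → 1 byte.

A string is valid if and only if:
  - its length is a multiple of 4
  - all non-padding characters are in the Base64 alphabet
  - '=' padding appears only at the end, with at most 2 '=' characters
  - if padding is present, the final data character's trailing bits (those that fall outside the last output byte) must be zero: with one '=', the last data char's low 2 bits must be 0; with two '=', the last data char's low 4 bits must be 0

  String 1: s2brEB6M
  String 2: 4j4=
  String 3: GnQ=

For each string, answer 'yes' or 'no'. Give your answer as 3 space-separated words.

String 1: 's2brEB6M' → valid
String 2: '4j4=' → valid
String 3: 'GnQ=' → valid

Answer: yes yes yes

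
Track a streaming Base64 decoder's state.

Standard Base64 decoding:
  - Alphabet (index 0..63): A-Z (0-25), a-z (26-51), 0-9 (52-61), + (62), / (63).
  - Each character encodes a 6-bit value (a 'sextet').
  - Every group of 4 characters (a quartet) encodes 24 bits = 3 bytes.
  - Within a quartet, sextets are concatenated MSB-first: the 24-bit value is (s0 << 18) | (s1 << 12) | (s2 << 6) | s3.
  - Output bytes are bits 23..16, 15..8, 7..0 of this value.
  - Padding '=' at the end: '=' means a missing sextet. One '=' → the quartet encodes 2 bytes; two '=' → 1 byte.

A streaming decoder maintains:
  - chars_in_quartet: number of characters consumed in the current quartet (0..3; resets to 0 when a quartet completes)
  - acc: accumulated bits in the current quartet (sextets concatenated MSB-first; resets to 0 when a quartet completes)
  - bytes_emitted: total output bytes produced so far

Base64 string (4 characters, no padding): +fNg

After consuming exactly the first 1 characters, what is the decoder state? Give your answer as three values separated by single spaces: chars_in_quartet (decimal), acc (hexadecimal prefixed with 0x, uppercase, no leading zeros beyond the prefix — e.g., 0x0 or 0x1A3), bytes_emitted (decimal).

After char 0 ('+'=62): chars_in_quartet=1 acc=0x3E bytes_emitted=0

Answer: 1 0x3E 0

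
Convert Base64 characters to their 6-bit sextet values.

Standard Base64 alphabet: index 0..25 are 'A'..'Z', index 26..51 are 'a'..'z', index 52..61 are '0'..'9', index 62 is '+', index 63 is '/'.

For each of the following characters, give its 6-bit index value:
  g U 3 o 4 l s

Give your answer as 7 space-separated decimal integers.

'g': a..z range, 26 + ord('g') − ord('a') = 32
'U': A..Z range, ord('U') − ord('A') = 20
'3': 0..9 range, 52 + ord('3') − ord('0') = 55
'o': a..z range, 26 + ord('o') − ord('a') = 40
'4': 0..9 range, 52 + ord('4') − ord('0') = 56
'l': a..z range, 26 + ord('l') − ord('a') = 37
's': a..z range, 26 + ord('s') − ord('a') = 44

Answer: 32 20 55 40 56 37 44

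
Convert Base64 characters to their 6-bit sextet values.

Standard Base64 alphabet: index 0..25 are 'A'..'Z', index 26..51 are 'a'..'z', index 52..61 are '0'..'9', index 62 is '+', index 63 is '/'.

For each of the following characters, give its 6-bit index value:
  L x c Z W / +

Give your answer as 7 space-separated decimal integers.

'L': A..Z range, ord('L') − ord('A') = 11
'x': a..z range, 26 + ord('x') − ord('a') = 49
'c': a..z range, 26 + ord('c') − ord('a') = 28
'Z': A..Z range, ord('Z') − ord('A') = 25
'W': A..Z range, ord('W') − ord('A') = 22
'/': index 63
'+': index 62

Answer: 11 49 28 25 22 63 62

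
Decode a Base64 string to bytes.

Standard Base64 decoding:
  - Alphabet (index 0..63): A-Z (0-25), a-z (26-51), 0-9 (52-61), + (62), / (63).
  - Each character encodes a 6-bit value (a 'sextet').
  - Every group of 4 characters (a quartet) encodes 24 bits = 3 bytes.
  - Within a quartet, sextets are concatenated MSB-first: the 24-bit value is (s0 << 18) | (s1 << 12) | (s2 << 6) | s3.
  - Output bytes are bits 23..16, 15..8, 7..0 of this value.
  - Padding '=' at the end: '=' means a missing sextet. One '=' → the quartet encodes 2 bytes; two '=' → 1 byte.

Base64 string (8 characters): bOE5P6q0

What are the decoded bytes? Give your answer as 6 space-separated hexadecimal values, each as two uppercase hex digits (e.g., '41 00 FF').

After char 0 ('b'=27): chars_in_quartet=1 acc=0x1B bytes_emitted=0
After char 1 ('O'=14): chars_in_quartet=2 acc=0x6CE bytes_emitted=0
After char 2 ('E'=4): chars_in_quartet=3 acc=0x1B384 bytes_emitted=0
After char 3 ('5'=57): chars_in_quartet=4 acc=0x6CE139 -> emit 6C E1 39, reset; bytes_emitted=3
After char 4 ('P'=15): chars_in_quartet=1 acc=0xF bytes_emitted=3
After char 5 ('6'=58): chars_in_quartet=2 acc=0x3FA bytes_emitted=3
After char 6 ('q'=42): chars_in_quartet=3 acc=0xFEAA bytes_emitted=3
After char 7 ('0'=52): chars_in_quartet=4 acc=0x3FAAB4 -> emit 3F AA B4, reset; bytes_emitted=6

Answer: 6C E1 39 3F AA B4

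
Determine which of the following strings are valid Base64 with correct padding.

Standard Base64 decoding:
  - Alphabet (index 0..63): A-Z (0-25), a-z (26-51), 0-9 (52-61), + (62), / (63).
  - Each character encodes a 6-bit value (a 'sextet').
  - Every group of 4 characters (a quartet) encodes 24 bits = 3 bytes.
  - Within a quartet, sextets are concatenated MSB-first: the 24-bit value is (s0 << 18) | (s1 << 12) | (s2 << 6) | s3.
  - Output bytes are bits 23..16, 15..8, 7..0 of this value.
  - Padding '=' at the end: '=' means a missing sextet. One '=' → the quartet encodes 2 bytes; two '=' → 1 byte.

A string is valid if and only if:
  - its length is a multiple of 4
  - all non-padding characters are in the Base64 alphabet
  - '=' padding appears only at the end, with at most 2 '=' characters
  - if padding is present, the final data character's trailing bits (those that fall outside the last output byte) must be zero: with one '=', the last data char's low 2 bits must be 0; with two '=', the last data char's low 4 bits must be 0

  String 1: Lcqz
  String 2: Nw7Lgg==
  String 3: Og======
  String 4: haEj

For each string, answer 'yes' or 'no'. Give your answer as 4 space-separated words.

Answer: yes yes no yes

Derivation:
String 1: 'Lcqz' → valid
String 2: 'Nw7Lgg==' → valid
String 3: 'Og======' → invalid (6 pad chars (max 2))
String 4: 'haEj' → valid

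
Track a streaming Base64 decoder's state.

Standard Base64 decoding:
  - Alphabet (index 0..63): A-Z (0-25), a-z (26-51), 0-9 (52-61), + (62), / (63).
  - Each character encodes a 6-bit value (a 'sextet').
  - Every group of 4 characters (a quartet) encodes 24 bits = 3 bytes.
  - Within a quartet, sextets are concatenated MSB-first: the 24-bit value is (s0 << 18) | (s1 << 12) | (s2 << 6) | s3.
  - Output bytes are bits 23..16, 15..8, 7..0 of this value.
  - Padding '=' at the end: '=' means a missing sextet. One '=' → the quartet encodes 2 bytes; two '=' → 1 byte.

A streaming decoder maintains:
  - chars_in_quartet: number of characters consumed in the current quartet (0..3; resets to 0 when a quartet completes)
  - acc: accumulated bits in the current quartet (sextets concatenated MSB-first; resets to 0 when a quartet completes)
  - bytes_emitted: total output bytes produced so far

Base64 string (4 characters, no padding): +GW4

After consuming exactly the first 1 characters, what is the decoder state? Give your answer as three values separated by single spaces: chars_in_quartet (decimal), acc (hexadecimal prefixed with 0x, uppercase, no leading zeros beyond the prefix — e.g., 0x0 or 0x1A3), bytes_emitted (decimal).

After char 0 ('+'=62): chars_in_quartet=1 acc=0x3E bytes_emitted=0

Answer: 1 0x3E 0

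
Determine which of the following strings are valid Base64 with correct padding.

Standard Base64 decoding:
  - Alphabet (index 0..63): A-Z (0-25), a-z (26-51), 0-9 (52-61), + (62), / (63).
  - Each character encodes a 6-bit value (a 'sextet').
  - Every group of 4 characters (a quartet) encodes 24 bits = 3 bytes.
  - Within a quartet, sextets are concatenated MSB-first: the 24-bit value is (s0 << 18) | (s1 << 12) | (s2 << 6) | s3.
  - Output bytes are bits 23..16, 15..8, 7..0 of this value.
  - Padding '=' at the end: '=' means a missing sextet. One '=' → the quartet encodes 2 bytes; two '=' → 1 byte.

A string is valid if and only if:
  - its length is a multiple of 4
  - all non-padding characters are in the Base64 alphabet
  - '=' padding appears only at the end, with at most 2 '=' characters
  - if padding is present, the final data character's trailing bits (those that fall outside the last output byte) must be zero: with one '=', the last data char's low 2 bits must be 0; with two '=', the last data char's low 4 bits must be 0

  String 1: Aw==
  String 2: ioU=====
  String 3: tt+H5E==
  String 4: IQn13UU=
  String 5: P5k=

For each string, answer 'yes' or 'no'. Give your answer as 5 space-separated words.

Answer: yes no no yes yes

Derivation:
String 1: 'Aw==' → valid
String 2: 'ioU=====' → invalid (5 pad chars (max 2))
String 3: 'tt+H5E==' → invalid (bad trailing bits)
String 4: 'IQn13UU=' → valid
String 5: 'P5k=' → valid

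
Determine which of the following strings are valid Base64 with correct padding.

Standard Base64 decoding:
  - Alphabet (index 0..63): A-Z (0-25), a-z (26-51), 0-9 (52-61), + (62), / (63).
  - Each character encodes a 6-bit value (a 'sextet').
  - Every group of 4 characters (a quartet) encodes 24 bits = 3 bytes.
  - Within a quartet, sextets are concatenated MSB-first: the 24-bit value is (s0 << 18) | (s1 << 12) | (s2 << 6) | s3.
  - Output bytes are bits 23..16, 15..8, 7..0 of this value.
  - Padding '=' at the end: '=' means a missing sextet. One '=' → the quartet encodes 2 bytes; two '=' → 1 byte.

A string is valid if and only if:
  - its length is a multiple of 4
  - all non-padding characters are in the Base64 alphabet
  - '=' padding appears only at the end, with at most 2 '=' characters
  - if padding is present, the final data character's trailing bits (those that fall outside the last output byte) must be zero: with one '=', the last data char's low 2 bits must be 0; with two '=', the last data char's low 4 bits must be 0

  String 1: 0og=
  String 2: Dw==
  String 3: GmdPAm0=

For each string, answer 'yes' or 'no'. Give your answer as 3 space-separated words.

Answer: yes yes yes

Derivation:
String 1: '0og=' → valid
String 2: 'Dw==' → valid
String 3: 'GmdPAm0=' → valid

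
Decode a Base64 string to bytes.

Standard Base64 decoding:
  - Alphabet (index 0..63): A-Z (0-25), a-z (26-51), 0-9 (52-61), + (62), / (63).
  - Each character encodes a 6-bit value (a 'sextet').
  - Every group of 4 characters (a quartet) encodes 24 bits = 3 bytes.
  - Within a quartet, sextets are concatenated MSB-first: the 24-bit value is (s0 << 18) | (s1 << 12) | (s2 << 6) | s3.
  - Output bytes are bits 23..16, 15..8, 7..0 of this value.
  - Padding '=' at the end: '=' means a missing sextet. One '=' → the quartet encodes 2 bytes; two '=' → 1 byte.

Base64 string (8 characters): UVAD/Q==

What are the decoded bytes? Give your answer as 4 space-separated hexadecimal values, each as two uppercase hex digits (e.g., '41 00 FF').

Answer: 51 50 03 FD

Derivation:
After char 0 ('U'=20): chars_in_quartet=1 acc=0x14 bytes_emitted=0
After char 1 ('V'=21): chars_in_quartet=2 acc=0x515 bytes_emitted=0
After char 2 ('A'=0): chars_in_quartet=3 acc=0x14540 bytes_emitted=0
After char 3 ('D'=3): chars_in_quartet=4 acc=0x515003 -> emit 51 50 03, reset; bytes_emitted=3
After char 4 ('/'=63): chars_in_quartet=1 acc=0x3F bytes_emitted=3
After char 5 ('Q'=16): chars_in_quartet=2 acc=0xFD0 bytes_emitted=3
Padding '==': partial quartet acc=0xFD0 -> emit FD; bytes_emitted=4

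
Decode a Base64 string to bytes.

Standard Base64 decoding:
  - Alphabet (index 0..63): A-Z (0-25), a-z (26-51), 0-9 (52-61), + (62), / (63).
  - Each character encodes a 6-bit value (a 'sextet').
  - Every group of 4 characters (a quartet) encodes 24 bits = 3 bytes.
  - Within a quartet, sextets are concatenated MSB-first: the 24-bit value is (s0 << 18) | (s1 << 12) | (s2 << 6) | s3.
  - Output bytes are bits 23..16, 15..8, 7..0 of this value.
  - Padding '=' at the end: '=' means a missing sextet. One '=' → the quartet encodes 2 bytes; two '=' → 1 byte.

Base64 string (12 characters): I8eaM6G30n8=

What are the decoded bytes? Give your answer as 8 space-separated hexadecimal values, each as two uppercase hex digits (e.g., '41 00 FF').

After char 0 ('I'=8): chars_in_quartet=1 acc=0x8 bytes_emitted=0
After char 1 ('8'=60): chars_in_quartet=2 acc=0x23C bytes_emitted=0
After char 2 ('e'=30): chars_in_quartet=3 acc=0x8F1E bytes_emitted=0
After char 3 ('a'=26): chars_in_quartet=4 acc=0x23C79A -> emit 23 C7 9A, reset; bytes_emitted=3
After char 4 ('M'=12): chars_in_quartet=1 acc=0xC bytes_emitted=3
After char 5 ('6'=58): chars_in_quartet=2 acc=0x33A bytes_emitted=3
After char 6 ('G'=6): chars_in_quartet=3 acc=0xCE86 bytes_emitted=3
After char 7 ('3'=55): chars_in_quartet=4 acc=0x33A1B7 -> emit 33 A1 B7, reset; bytes_emitted=6
After char 8 ('0'=52): chars_in_quartet=1 acc=0x34 bytes_emitted=6
After char 9 ('n'=39): chars_in_quartet=2 acc=0xD27 bytes_emitted=6
After char 10 ('8'=60): chars_in_quartet=3 acc=0x349FC bytes_emitted=6
Padding '=': partial quartet acc=0x349FC -> emit D2 7F; bytes_emitted=8

Answer: 23 C7 9A 33 A1 B7 D2 7F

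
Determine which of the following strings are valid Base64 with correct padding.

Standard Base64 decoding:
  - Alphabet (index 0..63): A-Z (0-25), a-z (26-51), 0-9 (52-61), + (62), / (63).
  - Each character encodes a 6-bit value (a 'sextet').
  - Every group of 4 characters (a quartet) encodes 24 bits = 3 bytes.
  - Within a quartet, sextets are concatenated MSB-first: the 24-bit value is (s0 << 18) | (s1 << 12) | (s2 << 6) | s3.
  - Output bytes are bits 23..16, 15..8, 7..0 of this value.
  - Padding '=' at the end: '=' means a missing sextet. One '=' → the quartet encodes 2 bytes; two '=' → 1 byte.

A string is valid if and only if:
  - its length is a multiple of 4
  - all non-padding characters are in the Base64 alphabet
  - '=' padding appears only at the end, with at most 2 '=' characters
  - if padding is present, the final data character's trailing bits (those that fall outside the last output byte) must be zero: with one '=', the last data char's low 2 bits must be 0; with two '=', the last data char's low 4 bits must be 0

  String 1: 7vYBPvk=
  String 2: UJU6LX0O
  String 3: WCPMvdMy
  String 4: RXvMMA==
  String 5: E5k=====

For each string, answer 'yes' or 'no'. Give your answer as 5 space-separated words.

Answer: yes yes yes yes no

Derivation:
String 1: '7vYBPvk=' → valid
String 2: 'UJU6LX0O' → valid
String 3: 'WCPMvdMy' → valid
String 4: 'RXvMMA==' → valid
String 5: 'E5k=====' → invalid (5 pad chars (max 2))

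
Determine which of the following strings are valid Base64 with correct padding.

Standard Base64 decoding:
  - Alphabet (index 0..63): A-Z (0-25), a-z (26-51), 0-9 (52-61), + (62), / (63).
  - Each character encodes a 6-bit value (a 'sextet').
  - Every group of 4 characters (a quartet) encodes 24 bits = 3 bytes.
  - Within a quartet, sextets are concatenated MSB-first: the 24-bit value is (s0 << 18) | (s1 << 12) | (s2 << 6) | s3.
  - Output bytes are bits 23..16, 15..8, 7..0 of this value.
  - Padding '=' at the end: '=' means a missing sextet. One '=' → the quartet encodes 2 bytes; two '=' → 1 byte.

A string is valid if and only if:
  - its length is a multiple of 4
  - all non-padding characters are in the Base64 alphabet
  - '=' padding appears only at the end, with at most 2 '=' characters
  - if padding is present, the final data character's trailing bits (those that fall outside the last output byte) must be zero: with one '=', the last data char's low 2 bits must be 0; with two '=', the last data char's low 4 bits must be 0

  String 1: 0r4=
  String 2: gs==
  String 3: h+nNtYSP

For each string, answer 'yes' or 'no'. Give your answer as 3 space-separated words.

Answer: yes no yes

Derivation:
String 1: '0r4=' → valid
String 2: 'gs==' → invalid (bad trailing bits)
String 3: 'h+nNtYSP' → valid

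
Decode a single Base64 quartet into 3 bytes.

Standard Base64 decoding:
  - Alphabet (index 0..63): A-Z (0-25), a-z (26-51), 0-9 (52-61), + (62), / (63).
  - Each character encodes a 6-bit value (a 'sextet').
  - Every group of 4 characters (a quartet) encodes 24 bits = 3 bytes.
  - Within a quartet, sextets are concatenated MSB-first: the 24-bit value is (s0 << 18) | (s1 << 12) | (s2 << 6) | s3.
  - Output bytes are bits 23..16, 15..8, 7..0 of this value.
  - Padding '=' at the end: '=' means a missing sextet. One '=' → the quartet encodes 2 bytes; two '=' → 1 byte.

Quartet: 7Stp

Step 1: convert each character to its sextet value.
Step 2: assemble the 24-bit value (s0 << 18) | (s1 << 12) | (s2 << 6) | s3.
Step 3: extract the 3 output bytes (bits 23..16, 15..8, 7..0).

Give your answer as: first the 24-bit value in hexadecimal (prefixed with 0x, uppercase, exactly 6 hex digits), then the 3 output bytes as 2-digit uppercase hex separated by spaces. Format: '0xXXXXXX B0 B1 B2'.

Answer: 0xED2B69 ED 2B 69

Derivation:
Sextets: 7=59, S=18, t=45, p=41
24-bit: (59<<18) | (18<<12) | (45<<6) | 41
      = 0xEC0000 | 0x012000 | 0x000B40 | 0x000029
      = 0xED2B69
Bytes: (v>>16)&0xFF=ED, (v>>8)&0xFF=2B, v&0xFF=69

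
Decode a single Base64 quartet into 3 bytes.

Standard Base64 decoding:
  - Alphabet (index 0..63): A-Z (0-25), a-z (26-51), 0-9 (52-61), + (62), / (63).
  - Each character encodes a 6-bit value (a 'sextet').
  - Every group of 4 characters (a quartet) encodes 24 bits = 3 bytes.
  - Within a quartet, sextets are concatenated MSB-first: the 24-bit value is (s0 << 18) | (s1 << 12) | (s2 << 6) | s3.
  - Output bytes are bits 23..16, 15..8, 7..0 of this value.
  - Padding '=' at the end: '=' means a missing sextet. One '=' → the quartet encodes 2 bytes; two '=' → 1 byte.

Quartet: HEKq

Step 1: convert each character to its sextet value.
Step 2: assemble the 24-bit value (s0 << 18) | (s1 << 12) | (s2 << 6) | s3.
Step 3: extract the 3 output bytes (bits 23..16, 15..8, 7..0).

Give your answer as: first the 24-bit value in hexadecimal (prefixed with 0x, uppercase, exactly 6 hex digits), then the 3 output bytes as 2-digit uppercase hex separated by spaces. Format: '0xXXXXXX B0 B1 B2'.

Sextets: H=7, E=4, K=10, q=42
24-bit: (7<<18) | (4<<12) | (10<<6) | 42
      = 0x1C0000 | 0x004000 | 0x000280 | 0x00002A
      = 0x1C42AA
Bytes: (v>>16)&0xFF=1C, (v>>8)&0xFF=42, v&0xFF=AA

Answer: 0x1C42AA 1C 42 AA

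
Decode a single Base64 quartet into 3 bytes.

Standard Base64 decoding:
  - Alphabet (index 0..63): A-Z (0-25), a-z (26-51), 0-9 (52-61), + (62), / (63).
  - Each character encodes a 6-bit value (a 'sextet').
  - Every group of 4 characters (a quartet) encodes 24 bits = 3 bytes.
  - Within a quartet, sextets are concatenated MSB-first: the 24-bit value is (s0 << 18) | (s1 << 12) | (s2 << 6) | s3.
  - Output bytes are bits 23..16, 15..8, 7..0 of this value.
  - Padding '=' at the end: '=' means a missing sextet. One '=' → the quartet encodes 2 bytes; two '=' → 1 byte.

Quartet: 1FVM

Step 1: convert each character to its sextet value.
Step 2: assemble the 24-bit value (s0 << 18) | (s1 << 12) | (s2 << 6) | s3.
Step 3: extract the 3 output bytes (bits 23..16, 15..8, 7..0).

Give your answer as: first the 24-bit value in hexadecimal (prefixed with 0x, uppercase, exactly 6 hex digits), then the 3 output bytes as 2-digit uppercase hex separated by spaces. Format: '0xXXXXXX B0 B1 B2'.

Answer: 0xD4554C D4 55 4C

Derivation:
Sextets: 1=53, F=5, V=21, M=12
24-bit: (53<<18) | (5<<12) | (21<<6) | 12
      = 0xD40000 | 0x005000 | 0x000540 | 0x00000C
      = 0xD4554C
Bytes: (v>>16)&0xFF=D4, (v>>8)&0xFF=55, v&0xFF=4C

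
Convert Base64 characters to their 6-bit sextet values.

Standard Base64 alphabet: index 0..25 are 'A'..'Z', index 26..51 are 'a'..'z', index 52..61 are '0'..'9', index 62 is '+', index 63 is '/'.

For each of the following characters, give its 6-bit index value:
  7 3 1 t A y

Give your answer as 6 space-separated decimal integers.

Answer: 59 55 53 45 0 50

Derivation:
'7': 0..9 range, 52 + ord('7') − ord('0') = 59
'3': 0..9 range, 52 + ord('3') − ord('0') = 55
'1': 0..9 range, 52 + ord('1') − ord('0') = 53
't': a..z range, 26 + ord('t') − ord('a') = 45
'A': A..Z range, ord('A') − ord('A') = 0
'y': a..z range, 26 + ord('y') − ord('a') = 50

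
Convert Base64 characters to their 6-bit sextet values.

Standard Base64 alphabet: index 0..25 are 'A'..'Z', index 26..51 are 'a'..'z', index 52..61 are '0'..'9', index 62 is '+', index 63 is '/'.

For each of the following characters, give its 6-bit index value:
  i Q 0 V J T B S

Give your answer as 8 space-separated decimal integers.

'i': a..z range, 26 + ord('i') − ord('a') = 34
'Q': A..Z range, ord('Q') − ord('A') = 16
'0': 0..9 range, 52 + ord('0') − ord('0') = 52
'V': A..Z range, ord('V') − ord('A') = 21
'J': A..Z range, ord('J') − ord('A') = 9
'T': A..Z range, ord('T') − ord('A') = 19
'B': A..Z range, ord('B') − ord('A') = 1
'S': A..Z range, ord('S') − ord('A') = 18

Answer: 34 16 52 21 9 19 1 18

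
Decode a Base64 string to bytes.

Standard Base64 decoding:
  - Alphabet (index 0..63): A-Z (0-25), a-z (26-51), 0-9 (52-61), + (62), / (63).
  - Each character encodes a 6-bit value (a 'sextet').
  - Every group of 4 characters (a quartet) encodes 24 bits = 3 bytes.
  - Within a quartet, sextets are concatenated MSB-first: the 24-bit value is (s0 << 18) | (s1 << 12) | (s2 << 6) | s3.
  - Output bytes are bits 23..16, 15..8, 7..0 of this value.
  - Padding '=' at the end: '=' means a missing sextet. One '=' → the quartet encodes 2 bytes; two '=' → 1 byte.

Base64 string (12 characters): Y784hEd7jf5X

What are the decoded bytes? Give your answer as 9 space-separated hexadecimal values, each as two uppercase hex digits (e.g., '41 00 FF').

After char 0 ('Y'=24): chars_in_quartet=1 acc=0x18 bytes_emitted=0
After char 1 ('7'=59): chars_in_quartet=2 acc=0x63B bytes_emitted=0
After char 2 ('8'=60): chars_in_quartet=3 acc=0x18EFC bytes_emitted=0
After char 3 ('4'=56): chars_in_quartet=4 acc=0x63BF38 -> emit 63 BF 38, reset; bytes_emitted=3
After char 4 ('h'=33): chars_in_quartet=1 acc=0x21 bytes_emitted=3
After char 5 ('E'=4): chars_in_quartet=2 acc=0x844 bytes_emitted=3
After char 6 ('d'=29): chars_in_quartet=3 acc=0x2111D bytes_emitted=3
After char 7 ('7'=59): chars_in_quartet=4 acc=0x84477B -> emit 84 47 7B, reset; bytes_emitted=6
After char 8 ('j'=35): chars_in_quartet=1 acc=0x23 bytes_emitted=6
After char 9 ('f'=31): chars_in_quartet=2 acc=0x8DF bytes_emitted=6
After char 10 ('5'=57): chars_in_quartet=3 acc=0x237F9 bytes_emitted=6
After char 11 ('X'=23): chars_in_quartet=4 acc=0x8DFE57 -> emit 8D FE 57, reset; bytes_emitted=9

Answer: 63 BF 38 84 47 7B 8D FE 57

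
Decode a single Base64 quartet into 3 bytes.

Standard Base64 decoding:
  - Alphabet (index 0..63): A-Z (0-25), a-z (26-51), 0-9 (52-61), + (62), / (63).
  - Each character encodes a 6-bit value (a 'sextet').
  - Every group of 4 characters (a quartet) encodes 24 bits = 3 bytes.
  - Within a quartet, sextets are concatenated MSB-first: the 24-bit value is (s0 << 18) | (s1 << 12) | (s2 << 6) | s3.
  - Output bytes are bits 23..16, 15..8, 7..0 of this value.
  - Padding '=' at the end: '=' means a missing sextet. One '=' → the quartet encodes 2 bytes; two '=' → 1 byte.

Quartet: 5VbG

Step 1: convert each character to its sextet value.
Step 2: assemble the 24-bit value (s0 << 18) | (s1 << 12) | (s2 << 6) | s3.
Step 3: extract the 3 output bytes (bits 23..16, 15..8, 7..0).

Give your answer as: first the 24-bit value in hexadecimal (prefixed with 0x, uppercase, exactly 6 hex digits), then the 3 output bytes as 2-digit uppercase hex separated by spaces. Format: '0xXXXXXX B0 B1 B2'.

Answer: 0xE556C6 E5 56 C6

Derivation:
Sextets: 5=57, V=21, b=27, G=6
24-bit: (57<<18) | (21<<12) | (27<<6) | 6
      = 0xE40000 | 0x015000 | 0x0006C0 | 0x000006
      = 0xE556C6
Bytes: (v>>16)&0xFF=E5, (v>>8)&0xFF=56, v&0xFF=C6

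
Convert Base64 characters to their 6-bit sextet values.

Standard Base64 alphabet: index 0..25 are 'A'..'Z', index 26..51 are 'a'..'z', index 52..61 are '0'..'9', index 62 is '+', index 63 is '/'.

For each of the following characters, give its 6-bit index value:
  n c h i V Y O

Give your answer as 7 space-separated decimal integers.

'n': a..z range, 26 + ord('n') − ord('a') = 39
'c': a..z range, 26 + ord('c') − ord('a') = 28
'h': a..z range, 26 + ord('h') − ord('a') = 33
'i': a..z range, 26 + ord('i') − ord('a') = 34
'V': A..Z range, ord('V') − ord('A') = 21
'Y': A..Z range, ord('Y') − ord('A') = 24
'O': A..Z range, ord('O') − ord('A') = 14

Answer: 39 28 33 34 21 24 14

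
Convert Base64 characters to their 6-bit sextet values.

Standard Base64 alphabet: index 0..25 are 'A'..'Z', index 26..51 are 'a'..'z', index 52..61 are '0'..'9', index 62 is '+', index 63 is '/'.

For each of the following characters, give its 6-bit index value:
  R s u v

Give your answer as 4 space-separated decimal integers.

'R': A..Z range, ord('R') − ord('A') = 17
's': a..z range, 26 + ord('s') − ord('a') = 44
'u': a..z range, 26 + ord('u') − ord('a') = 46
'v': a..z range, 26 + ord('v') − ord('a') = 47

Answer: 17 44 46 47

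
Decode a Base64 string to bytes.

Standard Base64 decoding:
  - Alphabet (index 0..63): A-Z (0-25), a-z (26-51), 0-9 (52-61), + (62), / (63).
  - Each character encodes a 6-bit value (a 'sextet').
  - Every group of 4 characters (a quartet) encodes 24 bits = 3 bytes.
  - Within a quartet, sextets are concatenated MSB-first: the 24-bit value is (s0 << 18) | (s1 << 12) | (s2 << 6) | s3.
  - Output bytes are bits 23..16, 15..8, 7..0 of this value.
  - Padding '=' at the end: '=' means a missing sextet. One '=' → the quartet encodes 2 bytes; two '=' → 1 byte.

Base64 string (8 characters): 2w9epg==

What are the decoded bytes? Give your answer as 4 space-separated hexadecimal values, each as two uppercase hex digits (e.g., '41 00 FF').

Answer: DB 0F 5E A6

Derivation:
After char 0 ('2'=54): chars_in_quartet=1 acc=0x36 bytes_emitted=0
After char 1 ('w'=48): chars_in_quartet=2 acc=0xDB0 bytes_emitted=0
After char 2 ('9'=61): chars_in_quartet=3 acc=0x36C3D bytes_emitted=0
After char 3 ('e'=30): chars_in_quartet=4 acc=0xDB0F5E -> emit DB 0F 5E, reset; bytes_emitted=3
After char 4 ('p'=41): chars_in_quartet=1 acc=0x29 bytes_emitted=3
After char 5 ('g'=32): chars_in_quartet=2 acc=0xA60 bytes_emitted=3
Padding '==': partial quartet acc=0xA60 -> emit A6; bytes_emitted=4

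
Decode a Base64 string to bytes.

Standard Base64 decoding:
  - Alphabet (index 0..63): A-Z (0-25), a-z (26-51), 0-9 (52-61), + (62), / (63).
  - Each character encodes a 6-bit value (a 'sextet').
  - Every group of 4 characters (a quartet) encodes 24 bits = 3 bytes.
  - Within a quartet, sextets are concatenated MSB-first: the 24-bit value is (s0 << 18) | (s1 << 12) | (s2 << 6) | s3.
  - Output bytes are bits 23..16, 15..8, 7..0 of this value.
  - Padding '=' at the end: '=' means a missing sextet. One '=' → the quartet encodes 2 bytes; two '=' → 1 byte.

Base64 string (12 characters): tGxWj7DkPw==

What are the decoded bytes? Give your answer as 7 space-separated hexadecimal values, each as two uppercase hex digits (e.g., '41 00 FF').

Answer: B4 6C 56 8F B0 E4 3F

Derivation:
After char 0 ('t'=45): chars_in_quartet=1 acc=0x2D bytes_emitted=0
After char 1 ('G'=6): chars_in_quartet=2 acc=0xB46 bytes_emitted=0
After char 2 ('x'=49): chars_in_quartet=3 acc=0x2D1B1 bytes_emitted=0
After char 3 ('W'=22): chars_in_quartet=4 acc=0xB46C56 -> emit B4 6C 56, reset; bytes_emitted=3
After char 4 ('j'=35): chars_in_quartet=1 acc=0x23 bytes_emitted=3
After char 5 ('7'=59): chars_in_quartet=2 acc=0x8FB bytes_emitted=3
After char 6 ('D'=3): chars_in_quartet=3 acc=0x23EC3 bytes_emitted=3
After char 7 ('k'=36): chars_in_quartet=4 acc=0x8FB0E4 -> emit 8F B0 E4, reset; bytes_emitted=6
After char 8 ('P'=15): chars_in_quartet=1 acc=0xF bytes_emitted=6
After char 9 ('w'=48): chars_in_quartet=2 acc=0x3F0 bytes_emitted=6
Padding '==': partial quartet acc=0x3F0 -> emit 3F; bytes_emitted=7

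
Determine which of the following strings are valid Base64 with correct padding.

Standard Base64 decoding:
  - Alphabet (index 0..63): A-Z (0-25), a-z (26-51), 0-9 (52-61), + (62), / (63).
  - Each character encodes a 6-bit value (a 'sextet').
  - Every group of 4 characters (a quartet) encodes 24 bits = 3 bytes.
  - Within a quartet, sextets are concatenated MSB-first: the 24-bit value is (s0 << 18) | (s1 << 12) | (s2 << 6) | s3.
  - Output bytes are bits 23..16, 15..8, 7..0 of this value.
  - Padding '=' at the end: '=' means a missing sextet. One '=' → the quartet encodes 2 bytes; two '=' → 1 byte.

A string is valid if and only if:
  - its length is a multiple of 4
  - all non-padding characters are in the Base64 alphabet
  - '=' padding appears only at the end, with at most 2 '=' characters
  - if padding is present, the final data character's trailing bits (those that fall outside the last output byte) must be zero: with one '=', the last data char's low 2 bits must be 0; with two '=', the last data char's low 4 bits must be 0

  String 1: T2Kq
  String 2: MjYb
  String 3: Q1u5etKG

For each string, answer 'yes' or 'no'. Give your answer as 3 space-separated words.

String 1: 'T2Kq' → valid
String 2: 'MjYb' → valid
String 3: 'Q1u5etKG' → valid

Answer: yes yes yes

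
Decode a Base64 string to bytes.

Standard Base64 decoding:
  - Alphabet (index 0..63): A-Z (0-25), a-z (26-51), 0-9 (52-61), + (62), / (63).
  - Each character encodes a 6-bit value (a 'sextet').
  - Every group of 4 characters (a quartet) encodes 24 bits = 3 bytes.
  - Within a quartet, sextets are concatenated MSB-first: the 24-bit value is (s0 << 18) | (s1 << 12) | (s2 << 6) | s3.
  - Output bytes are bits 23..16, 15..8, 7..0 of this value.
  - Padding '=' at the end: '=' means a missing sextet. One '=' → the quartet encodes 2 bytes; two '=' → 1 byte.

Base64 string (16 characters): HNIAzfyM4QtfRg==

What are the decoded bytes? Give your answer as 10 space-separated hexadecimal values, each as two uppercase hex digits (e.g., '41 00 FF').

After char 0 ('H'=7): chars_in_quartet=1 acc=0x7 bytes_emitted=0
After char 1 ('N'=13): chars_in_quartet=2 acc=0x1CD bytes_emitted=0
After char 2 ('I'=8): chars_in_quartet=3 acc=0x7348 bytes_emitted=0
After char 3 ('A'=0): chars_in_quartet=4 acc=0x1CD200 -> emit 1C D2 00, reset; bytes_emitted=3
After char 4 ('z'=51): chars_in_quartet=1 acc=0x33 bytes_emitted=3
After char 5 ('f'=31): chars_in_quartet=2 acc=0xCDF bytes_emitted=3
After char 6 ('y'=50): chars_in_quartet=3 acc=0x337F2 bytes_emitted=3
After char 7 ('M'=12): chars_in_quartet=4 acc=0xCDFC8C -> emit CD FC 8C, reset; bytes_emitted=6
After char 8 ('4'=56): chars_in_quartet=1 acc=0x38 bytes_emitted=6
After char 9 ('Q'=16): chars_in_quartet=2 acc=0xE10 bytes_emitted=6
After char 10 ('t'=45): chars_in_quartet=3 acc=0x3842D bytes_emitted=6
After char 11 ('f'=31): chars_in_quartet=4 acc=0xE10B5F -> emit E1 0B 5F, reset; bytes_emitted=9
After char 12 ('R'=17): chars_in_quartet=1 acc=0x11 bytes_emitted=9
After char 13 ('g'=32): chars_in_quartet=2 acc=0x460 bytes_emitted=9
Padding '==': partial quartet acc=0x460 -> emit 46; bytes_emitted=10

Answer: 1C D2 00 CD FC 8C E1 0B 5F 46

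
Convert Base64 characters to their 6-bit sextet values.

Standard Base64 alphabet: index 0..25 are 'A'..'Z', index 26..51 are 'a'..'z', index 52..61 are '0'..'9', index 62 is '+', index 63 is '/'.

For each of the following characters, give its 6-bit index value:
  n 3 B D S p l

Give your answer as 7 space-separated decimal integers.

Answer: 39 55 1 3 18 41 37

Derivation:
'n': a..z range, 26 + ord('n') − ord('a') = 39
'3': 0..9 range, 52 + ord('3') − ord('0') = 55
'B': A..Z range, ord('B') − ord('A') = 1
'D': A..Z range, ord('D') − ord('A') = 3
'S': A..Z range, ord('S') − ord('A') = 18
'p': a..z range, 26 + ord('p') − ord('a') = 41
'l': a..z range, 26 + ord('l') − ord('a') = 37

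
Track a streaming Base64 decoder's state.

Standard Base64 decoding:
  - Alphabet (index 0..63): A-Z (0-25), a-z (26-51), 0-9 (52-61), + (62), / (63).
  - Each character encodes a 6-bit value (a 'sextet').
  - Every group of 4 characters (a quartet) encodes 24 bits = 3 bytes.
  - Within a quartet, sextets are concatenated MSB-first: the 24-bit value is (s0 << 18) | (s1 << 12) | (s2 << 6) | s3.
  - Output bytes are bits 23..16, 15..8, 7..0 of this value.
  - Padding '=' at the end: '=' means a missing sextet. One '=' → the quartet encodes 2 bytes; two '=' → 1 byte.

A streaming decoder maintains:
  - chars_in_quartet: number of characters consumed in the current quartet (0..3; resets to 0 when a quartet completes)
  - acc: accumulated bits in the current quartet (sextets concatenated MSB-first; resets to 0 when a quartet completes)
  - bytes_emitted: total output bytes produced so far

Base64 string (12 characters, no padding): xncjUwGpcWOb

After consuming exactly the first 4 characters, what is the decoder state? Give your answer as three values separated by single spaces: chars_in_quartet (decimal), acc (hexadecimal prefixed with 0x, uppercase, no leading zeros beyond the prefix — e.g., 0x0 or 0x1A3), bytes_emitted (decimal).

Answer: 0 0x0 3

Derivation:
After char 0 ('x'=49): chars_in_quartet=1 acc=0x31 bytes_emitted=0
After char 1 ('n'=39): chars_in_quartet=2 acc=0xC67 bytes_emitted=0
After char 2 ('c'=28): chars_in_quartet=3 acc=0x319DC bytes_emitted=0
After char 3 ('j'=35): chars_in_quartet=4 acc=0xC67723 -> emit C6 77 23, reset; bytes_emitted=3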